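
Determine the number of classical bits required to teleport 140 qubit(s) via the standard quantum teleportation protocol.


Quantum teleportation requires 2 classical bits per qubit teleported.
140 qubit(s) -> 2 * 140 = 280 classical bits

280


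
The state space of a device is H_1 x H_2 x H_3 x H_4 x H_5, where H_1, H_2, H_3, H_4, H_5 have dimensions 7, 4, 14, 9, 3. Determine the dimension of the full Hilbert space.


dim(H_1 x H_2 x H_3 x H_4 x H_5) = 7 * 4 * 14 * 9 * 3
= 28 * 14 * 9 * 3
= 392 * 9 * 3
= 3528 * 3
= 10584

10584


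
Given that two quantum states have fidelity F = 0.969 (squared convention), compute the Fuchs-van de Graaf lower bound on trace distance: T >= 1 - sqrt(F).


Fuchs-van de Graaf (squared-fidelity convention): 1 - sqrt(F) <= T <= sqrt(1 - F).
Lower bound: T >= 1 - sqrt(F)
sqrt(F) = sqrt(0.969) = 0.9844
T >= 1 - 0.9844
T >= 0.0156

0.0156


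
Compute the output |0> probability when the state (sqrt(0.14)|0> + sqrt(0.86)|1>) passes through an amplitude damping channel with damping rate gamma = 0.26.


For amplitude damping with parameter gamma on state sqrt(a)|0> + sqrt(b)|1>:
alpha^2 = 0.14, beta^2 = 0.86
P(|0>) = alpha^2 + gamma * beta^2
= 0.14 + 0.26 * 0.86
= 0.14 + 0.2236
= 0.3636

0.3636


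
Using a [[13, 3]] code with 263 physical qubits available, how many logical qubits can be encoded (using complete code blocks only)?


Each code block uses 13 physical qubits for 3 logical qubit(s).
Number of complete blocks = floor(263 / 13) = 20
Logical qubits = 20 * 3
= 60

60


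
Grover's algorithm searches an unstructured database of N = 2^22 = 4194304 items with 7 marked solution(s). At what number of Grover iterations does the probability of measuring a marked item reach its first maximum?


After j Grover iterations the success probability is P(j) = sin^2((2j+1)*theta), where sin(theta) = sqrt(k/N).
N = 2^22 = 4194304, k = 7
sin(theta) = sqrt(k/N) = 0.001291870757
theta = arcsin(sqrt(k/N)) = 0.001291871117 rad
P(j) reaches its first maximum when (2j+1)*theta is as close as possible to pi/2, i.e. j = round(pi/(4*theta) - 1/2).
pi/(4*theta) - 1/2 = 607.4540
(For comparison, the common estimate pi/4 * sqrt(N/k) = 607.9541; the exact maximiser is used here.)
Optimal iterations = 607

607


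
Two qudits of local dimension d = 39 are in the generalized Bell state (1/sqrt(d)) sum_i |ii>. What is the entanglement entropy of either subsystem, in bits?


For a maximally entangled state in d x d:
S = log2(d) = log2(39)
= 5.2854

5.2854


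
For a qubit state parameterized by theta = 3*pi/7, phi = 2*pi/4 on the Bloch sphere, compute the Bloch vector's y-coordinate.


theta = 1.3464, phi = 1.5708
r_y = sin(theta)*sin(phi) = 0.9749 * 1.0000
r_y = 0.9749

0.9749


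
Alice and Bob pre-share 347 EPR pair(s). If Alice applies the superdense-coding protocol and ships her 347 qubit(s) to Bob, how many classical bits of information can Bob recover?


Superdense coding allows 2 classical bits per shared entangled pair.
347 pair(s) -> 2 * 347 = 694 classical bits

694


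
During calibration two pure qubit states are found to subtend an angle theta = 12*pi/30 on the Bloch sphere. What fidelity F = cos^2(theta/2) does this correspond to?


For states separated by angle theta on Bloch sphere:
F = cos^2(theta/2)
theta = 12*pi/30 = 1.2566
theta/2 = 0.6283
cos(theta/2) = 0.8090
F = 0.6545

0.6545


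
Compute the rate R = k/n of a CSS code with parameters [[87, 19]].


Code rate R = k/n
= 19/87
= 0.2184

0.2184


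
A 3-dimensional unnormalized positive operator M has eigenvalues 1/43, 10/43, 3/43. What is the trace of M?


tr(M) = sum of eigenvalues
= 1/43 + 10/43 + 3/43
= 14/43
= 0.3256

0.3256


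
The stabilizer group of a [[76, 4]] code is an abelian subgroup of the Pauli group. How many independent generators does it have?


For an [[n,k]] stabilizer code:
Number of stabilizer generators = n - k
= 76 - 4
= 72

72


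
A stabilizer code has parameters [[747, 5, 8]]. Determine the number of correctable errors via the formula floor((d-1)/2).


Code parameters: [[747, 5, 8]], distance d = 8.
Number of correctable errors = floor((d-1)/2)
= floor((8 - 1)/2)
= floor(7/2)
= 3

3


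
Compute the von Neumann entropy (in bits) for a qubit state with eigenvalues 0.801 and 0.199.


S = -p*log2(p) - (1-p)*log2(1-p)
p = 0.8010, 1-p = 0.1990
= -0.8010 * log2(0.8010) - 0.1990 * log2(0.1990)
= -(-0.2564) - (-0.4635)
= 0.7199

0.7199


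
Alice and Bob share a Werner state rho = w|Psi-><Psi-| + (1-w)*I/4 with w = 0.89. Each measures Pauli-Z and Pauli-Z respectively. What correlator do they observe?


|Psi-> = (|01> - |10>)/sqrt(2)
For the pure Bell state, <Z_A Z_B> = -1 (Bell-state Pauli correlator).
The maximally-mixed part I/4 has tr(I/4 * P tensor P) = 0 for any traceless Pauli P.
So <Z_A Z_B>_rho = w * (-1) + (1 - w) * 0
= 0.89 * (-1)
= -0.8900

-0.8900


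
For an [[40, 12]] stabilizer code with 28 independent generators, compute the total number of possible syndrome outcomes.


Each stabilizer generator gives a binary (+1 or -1) measurement outcome.
With 28 independent generators:
Total syndromes = 2^28
= 268435456

268435456


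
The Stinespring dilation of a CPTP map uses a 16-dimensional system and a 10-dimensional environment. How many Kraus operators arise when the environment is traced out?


Tracing out the environment in an orthonormal basis {|i>_E} gives Kraus operators K_i = <i|_E U |0>_E.
Number of Kraus operators = dim(H_env) = d_env
= 10

10


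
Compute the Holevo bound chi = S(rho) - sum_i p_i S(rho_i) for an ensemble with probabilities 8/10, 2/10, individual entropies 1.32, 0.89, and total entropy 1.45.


chi = S(rho) - sum_i p_i * S(rho_i)
Weighted entropy = 8/10 * 1.32 + 2/10 * 0.89
= 1.2340
chi = 1.45 - 1.2340
= 0.2160

0.2160


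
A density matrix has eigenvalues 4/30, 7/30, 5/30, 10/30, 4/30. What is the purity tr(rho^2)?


tr(rho^2) = sum of eigenvalues squared
= (4/30)^2 + (7/30)^2 + (5/30)^2 + (10/30)^2 + (4/30)^2
= (16 + 49 + 25 + 100 + 16) / 900
= 206/900
= 0.2289

0.2289


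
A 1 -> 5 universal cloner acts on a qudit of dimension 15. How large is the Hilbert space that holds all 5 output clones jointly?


Output space = H^(tensor 5) where dim(H) = 15
dim = 15^5
= 225 (after 2 factors)
= 3375 (after 3 factors)
= 50625 (after 4 factors)
= 759375 (after 5 factors)
= 759375

759375


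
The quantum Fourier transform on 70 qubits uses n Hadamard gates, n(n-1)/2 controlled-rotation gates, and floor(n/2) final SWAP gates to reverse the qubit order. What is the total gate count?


Hadamard gates: 70
Controlled rotations: n*(n-1)/2 = 70*69/2 = 2415
SWAP gates: floor(n/2) = floor(70/2) = 35
Total = 70 + 2415 + 35
= 2520

2520


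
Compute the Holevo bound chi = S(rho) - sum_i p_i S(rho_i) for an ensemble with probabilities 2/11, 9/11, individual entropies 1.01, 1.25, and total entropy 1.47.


chi = S(rho) - sum_i p_i * S(rho_i)
Weighted entropy = 2/11 * 1.01 + 9/11 * 1.25
= 1.2064
chi = 1.47 - 1.2064
= 0.2636

0.2636


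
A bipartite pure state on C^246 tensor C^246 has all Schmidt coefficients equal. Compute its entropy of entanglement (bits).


For a maximally entangled state in d x d:
S = log2(d) = log2(246)
= 7.9425

7.9425


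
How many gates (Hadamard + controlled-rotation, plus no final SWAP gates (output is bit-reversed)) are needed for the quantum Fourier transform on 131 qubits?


Hadamard gates: 131
Controlled rotations: n*(n-1)/2 = 131*130/2 = 8515
SWAP gates: 0 (omitted)
Total = 131 + 8515
= 8646

8646


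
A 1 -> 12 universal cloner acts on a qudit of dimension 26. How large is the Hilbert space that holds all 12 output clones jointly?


Output space = H^(tensor 12) where dim(H) = 26
dim = 26^12
= 676 (after 2 factors)
= 17576 (after 3 factors)
= 456976 (after 4 factors)
= 11881376 (after 5 factors)
= 308915776 (after 6 factors)
= 8031810176 (after 7 factors)
= 208827064576 (after 8 factors)
= 5429503678976 (after 9 factors)
= 141167095653376 (after 10 factors)
= 3670344486987776 (after 11 factors)
= 95428956661682176 (after 12 factors)
= 95428956661682176

95428956661682176


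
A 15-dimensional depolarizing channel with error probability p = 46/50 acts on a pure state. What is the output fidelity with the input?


F = (1-p) + p/d
= (1 - 0.9200) + 0.9200/15
= 0.0800 + 0.0613
= 0.1413

0.1413


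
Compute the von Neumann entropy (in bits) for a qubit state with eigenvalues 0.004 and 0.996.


S = -p*log2(p) - (1-p)*log2(1-p)
p = 0.0040, 1-p = 0.9960
= -0.0040 * log2(0.0040) - 0.9960 * log2(0.9960)
= -(-0.0319) - (-0.0058)
= 0.0376

0.0376


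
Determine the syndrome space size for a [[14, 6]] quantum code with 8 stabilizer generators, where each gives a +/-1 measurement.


Each stabilizer generator gives a binary (+1 or -1) measurement outcome.
With 8 independent generators:
Total syndromes = 2^8
= 256

256


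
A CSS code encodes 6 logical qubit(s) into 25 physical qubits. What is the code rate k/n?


Code rate R = k/n
= 6/25
= 0.2400

0.2400


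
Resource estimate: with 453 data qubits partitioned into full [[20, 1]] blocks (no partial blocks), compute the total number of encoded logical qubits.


Each code block uses 20 physical qubits for 1 logical qubit(s).
Number of complete blocks = floor(453 / 20) = 22
Logical qubits = 22 * 1
= 22

22


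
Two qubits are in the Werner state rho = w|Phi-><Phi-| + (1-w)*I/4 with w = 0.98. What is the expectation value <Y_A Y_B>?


|Phi-> = (|00> - |11>)/sqrt(2)
For the pure Bell state, <Y_A Y_B> = +1 (Bell-state Pauli correlator).
The maximally-mixed part I/4 has tr(I/4 * P tensor P) = 0 for any traceless Pauli P.
So <Y_A Y_B>_rho = w * (+1) + (1 - w) * 0
= 0.98 * (+1)
= 0.9800

0.9800


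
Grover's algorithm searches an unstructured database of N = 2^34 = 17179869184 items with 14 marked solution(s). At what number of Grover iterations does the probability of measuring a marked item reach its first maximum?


After j Grover iterations the success probability is P(j) = sin^2((2j+1)*theta), where sin(theta) = sqrt(k/N).
N = 2^34 = 17179869184, k = 14
sin(theta) = sqrt(k/N) = 2.85465804e-05
theta = arcsin(sqrt(k/N)) = 2.854658041e-05 rad
P(j) reaches its first maximum when (2j+1)*theta is as close as possible to pi/2, i.e. j = round(pi/(4*theta) - 1/2).
pi/(4*theta) - 1/2 = 27512.3633
(For comparison, the common estimate pi/4 * sqrt(N/k) = 27512.8633; the exact maximiser is used here.)
Optimal iterations = 27512

27512


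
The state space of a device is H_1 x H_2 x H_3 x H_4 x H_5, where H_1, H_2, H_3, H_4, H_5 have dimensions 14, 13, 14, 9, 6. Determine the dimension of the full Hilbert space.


dim(H_1 x H_2 x H_3 x H_4 x H_5) = 14 * 13 * 14 * 9 * 6
= 182 * 14 * 9 * 6
= 2548 * 9 * 6
= 22932 * 6
= 137592

137592


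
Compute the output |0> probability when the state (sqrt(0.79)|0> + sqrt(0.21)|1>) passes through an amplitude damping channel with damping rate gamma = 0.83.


For amplitude damping with parameter gamma on state sqrt(a)|0> + sqrt(b)|1>:
alpha^2 = 0.79, beta^2 = 0.21
P(|0>) = alpha^2 + gamma * beta^2
= 0.79 + 0.83 * 0.21
= 0.79 + 0.1743
= 0.9643

0.9643


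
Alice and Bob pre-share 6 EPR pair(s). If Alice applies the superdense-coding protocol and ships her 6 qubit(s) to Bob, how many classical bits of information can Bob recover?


Superdense coding allows 2 classical bits per shared entangled pair.
6 pair(s) -> 2 * 6 = 12 classical bits

12


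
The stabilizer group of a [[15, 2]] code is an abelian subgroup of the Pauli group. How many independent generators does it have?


For an [[n,k]] stabilizer code:
Number of stabilizer generators = n - k
= 15 - 2
= 13

13


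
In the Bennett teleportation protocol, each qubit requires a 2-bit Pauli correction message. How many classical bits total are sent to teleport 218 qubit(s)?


Quantum teleportation requires 2 classical bits per qubit teleported.
218 qubit(s) -> 2 * 218 = 436 classical bits

436


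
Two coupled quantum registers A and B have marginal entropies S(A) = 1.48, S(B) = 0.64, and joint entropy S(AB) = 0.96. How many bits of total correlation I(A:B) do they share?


I(A:B) = S(A) + S(B) - S(AB)
= 1.48 + 0.64 - 0.96
= 1.1600

1.1600


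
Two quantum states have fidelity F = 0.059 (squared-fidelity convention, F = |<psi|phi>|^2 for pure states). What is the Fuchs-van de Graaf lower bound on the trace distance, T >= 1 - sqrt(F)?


Fuchs-van de Graaf (squared-fidelity convention): 1 - sqrt(F) <= T <= sqrt(1 - F).
Lower bound: T >= 1 - sqrt(F)
sqrt(F) = sqrt(0.059) = 0.2429
T >= 1 - 0.2429
T >= 0.7571

0.7571


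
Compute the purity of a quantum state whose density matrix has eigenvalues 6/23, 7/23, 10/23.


tr(rho^2) = sum of eigenvalues squared
= (6/23)^2 + (7/23)^2 + (10/23)^2
= (36 + 49 + 100) / 529
= 185/529
= 0.3497

0.3497


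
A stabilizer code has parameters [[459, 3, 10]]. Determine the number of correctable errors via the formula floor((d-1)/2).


Code parameters: [[459, 3, 10]], distance d = 10.
Number of correctable errors = floor((d-1)/2)
= floor((10 - 1)/2)
= floor(9/2)
= 4

4


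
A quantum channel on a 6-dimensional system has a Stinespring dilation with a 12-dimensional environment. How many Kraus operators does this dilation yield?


Tracing out the environment in an orthonormal basis {|i>_E} gives Kraus operators K_i = <i|_E U |0>_E.
Number of Kraus operators = dim(H_env) = d_env
= 12

12


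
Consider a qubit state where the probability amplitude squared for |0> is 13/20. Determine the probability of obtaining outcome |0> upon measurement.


|alpha|^2 = 13/20 = 0.6500
|beta|^2 = 1 - 13/20 = 7/20 = 0.3500
P(|0>) = |alpha|^2 = 0.6500

0.6500


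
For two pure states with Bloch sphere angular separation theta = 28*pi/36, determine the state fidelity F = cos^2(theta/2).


For states separated by angle theta on Bloch sphere:
F = cos^2(theta/2)
theta = 28*pi/36 = 2.4435
theta/2 = 1.2217
cos(theta/2) = 0.3420
F = 0.1170

0.1170


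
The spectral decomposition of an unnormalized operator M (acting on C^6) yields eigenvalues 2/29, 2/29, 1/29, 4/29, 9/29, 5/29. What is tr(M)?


tr(M) = sum of eigenvalues
= 2/29 + 2/29 + 1/29 + 4/29 + 9/29 + 5/29
= 23/29
= 0.7931

0.7931


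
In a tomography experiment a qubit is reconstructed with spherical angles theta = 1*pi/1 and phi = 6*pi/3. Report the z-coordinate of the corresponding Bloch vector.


theta = 3.1416, phi = 6.2832
r_z = cos(theta) = -1.0000

-1.0000


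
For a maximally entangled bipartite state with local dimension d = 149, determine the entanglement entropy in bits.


For a maximally entangled state in d x d:
S = log2(d) = log2(149)
= 7.2192

7.2192


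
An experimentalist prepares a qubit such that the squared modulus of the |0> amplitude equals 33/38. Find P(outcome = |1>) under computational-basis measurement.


|alpha|^2 = 33/38 = 0.8684
|beta|^2 = 1 - 33/38 = 5/38 = 0.1316
P(|1>) = |beta|^2 = 0.1316

0.1316


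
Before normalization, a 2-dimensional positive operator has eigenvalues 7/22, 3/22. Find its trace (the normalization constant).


tr(M) = sum of eigenvalues
= 7/22 + 3/22
= 10/22
= 0.4545

0.4545


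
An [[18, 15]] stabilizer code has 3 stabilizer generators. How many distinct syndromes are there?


Each stabilizer generator gives a binary (+1 or -1) measurement outcome.
With 3 independent generators:
Total syndromes = 2^3
= 8

8


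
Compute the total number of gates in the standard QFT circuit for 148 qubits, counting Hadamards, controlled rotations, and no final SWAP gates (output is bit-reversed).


Hadamard gates: 148
Controlled rotations: n*(n-1)/2 = 148*147/2 = 10878
SWAP gates: 0 (omitted)
Total = 148 + 10878
= 11026

11026


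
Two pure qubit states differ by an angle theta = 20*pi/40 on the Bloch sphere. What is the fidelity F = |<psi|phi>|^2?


For states separated by angle theta on Bloch sphere:
F = cos^2(theta/2)
theta = 20*pi/40 = 1.5708
theta/2 = 0.7854
cos(theta/2) = 0.7071
F = 0.5000

0.5000


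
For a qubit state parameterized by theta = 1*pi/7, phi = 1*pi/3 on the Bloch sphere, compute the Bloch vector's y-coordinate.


theta = 0.4488, phi = 1.0472
r_y = sin(theta)*sin(phi) = 0.4339 * 0.8660
r_y = 0.3758

0.3758


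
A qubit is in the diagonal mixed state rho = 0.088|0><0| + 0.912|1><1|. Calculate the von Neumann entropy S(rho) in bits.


S = -p*log2(p) - (1-p)*log2(1-p)
p = 0.0880, 1-p = 0.9120
= -0.0880 * log2(0.0880) - 0.9120 * log2(0.9120)
= -(-0.3086) - (-0.1212)
= 0.4298

0.4298


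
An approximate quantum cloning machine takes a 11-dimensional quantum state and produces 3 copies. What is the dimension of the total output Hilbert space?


Output space = H^(tensor 3) where dim(H) = 11
dim = 11^3
= 121 (after 2 factors)
= 1331 (after 3 factors)
= 1331

1331


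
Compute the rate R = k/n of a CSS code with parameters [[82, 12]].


Code rate R = k/n
= 12/82
= 0.1463

0.1463


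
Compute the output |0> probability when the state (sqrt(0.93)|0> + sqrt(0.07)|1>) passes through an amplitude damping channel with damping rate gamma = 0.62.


For amplitude damping with parameter gamma on state sqrt(a)|0> + sqrt(b)|1>:
alpha^2 = 0.93, beta^2 = 0.07
P(|0>) = alpha^2 + gamma * beta^2
= 0.93 + 0.62 * 0.07
= 0.93 + 0.0434
= 0.9734

0.9734


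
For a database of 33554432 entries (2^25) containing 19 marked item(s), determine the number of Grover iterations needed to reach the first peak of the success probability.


After j Grover iterations the success probability is P(j) = sin^2((2j+1)*theta), where sin(theta) = sqrt(k/N).
N = 2^25 = 33554432, k = 19
sin(theta) = sqrt(k/N) = 0.0007524919437
theta = arcsin(sqrt(k/N)) = 0.0007524920147 rad
P(j) reaches its first maximum when (2j+1)*theta is as close as possible to pi/2, i.e. j = round(pi/(4*theta) - 1/2).
pi/(4*theta) - 1/2 = 1043.2296
(For comparison, the common estimate pi/4 * sqrt(N/k) = 1043.7297; the exact maximiser is used here.)
Optimal iterations = 1043

1043


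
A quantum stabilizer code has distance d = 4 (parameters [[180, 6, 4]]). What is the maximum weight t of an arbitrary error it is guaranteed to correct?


Code parameters: [[180, 6, 4]], distance d = 4.
Number of correctable errors = floor((d-1)/2)
= floor((4 - 1)/2)
= floor(3/2)
= 1

1


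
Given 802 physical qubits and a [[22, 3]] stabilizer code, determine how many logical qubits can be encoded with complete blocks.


Each code block uses 22 physical qubits for 3 logical qubit(s).
Number of complete blocks = floor(802 / 22) = 36
Logical qubits = 36 * 3
= 108

108


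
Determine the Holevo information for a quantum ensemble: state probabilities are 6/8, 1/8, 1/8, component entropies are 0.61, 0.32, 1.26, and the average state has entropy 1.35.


chi = S(rho) - sum_i p_i * S(rho_i)
Weighted entropy = 6/8 * 0.61 + 1/8 * 0.32 + 1/8 * 1.26
= 0.6550
chi = 1.35 - 0.6550
= 0.6950

0.6950


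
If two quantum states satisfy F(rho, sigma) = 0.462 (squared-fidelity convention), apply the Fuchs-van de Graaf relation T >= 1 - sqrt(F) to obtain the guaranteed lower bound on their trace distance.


Fuchs-van de Graaf (squared-fidelity convention): 1 - sqrt(F) <= T <= sqrt(1 - F).
Lower bound: T >= 1 - sqrt(F)
sqrt(F) = sqrt(0.462) = 0.6797
T >= 1 - 0.6797
T >= 0.3203

0.3203


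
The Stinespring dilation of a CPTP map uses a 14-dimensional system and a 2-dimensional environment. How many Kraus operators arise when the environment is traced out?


Tracing out the environment in an orthonormal basis {|i>_E} gives Kraus operators K_i = <i|_E U |0>_E.
Number of Kraus operators = dim(H_env) = d_env
= 2

2


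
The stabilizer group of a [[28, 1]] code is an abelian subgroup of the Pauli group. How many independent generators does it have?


For an [[n,k]] stabilizer code:
Number of stabilizer generators = n - k
= 28 - 1
= 27

27


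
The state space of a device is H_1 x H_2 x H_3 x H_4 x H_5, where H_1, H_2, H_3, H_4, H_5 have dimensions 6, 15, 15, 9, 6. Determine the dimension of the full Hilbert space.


dim(H_1 x H_2 x H_3 x H_4 x H_5) = 6 * 15 * 15 * 9 * 6
= 90 * 15 * 9 * 6
= 1350 * 9 * 6
= 12150 * 6
= 72900

72900


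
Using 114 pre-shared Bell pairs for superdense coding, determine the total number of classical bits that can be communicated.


Superdense coding allows 2 classical bits per shared entangled pair.
114 pair(s) -> 2 * 114 = 228 classical bits

228


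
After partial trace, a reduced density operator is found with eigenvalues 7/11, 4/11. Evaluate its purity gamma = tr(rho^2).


tr(rho^2) = sum of eigenvalues squared
= (7/11)^2 + (4/11)^2
= (49 + 16) / 121
= 65/121
= 0.5372

0.5372


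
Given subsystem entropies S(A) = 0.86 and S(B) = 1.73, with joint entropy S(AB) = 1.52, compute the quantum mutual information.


I(A:B) = S(A) + S(B) - S(AB)
= 0.86 + 1.73 - 1.52
= 1.0700

1.0700


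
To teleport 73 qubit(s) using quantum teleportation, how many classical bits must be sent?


Quantum teleportation requires 2 classical bits per qubit teleported.
73 qubit(s) -> 2 * 73 = 146 classical bits

146


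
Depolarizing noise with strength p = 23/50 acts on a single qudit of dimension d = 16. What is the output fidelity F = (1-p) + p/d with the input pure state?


F = (1-p) + p/d
= (1 - 0.4600) + 0.4600/16
= 0.5400 + 0.0288
= 0.5688

0.5688


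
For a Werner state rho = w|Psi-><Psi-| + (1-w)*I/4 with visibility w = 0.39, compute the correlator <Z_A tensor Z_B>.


|Psi-> = (|01> - |10>)/sqrt(2)
For the pure Bell state, <Z_A Z_B> = -1 (Bell-state Pauli correlator).
The maximally-mixed part I/4 has tr(I/4 * P tensor P) = 0 for any traceless Pauli P.
So <Z_A Z_B>_rho = w * (-1) + (1 - w) * 0
= 0.39 * (-1)
= -0.3900

-0.3900


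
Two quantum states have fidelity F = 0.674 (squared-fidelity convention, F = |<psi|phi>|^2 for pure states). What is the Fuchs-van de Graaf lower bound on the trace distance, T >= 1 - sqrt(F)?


Fuchs-van de Graaf (squared-fidelity convention): 1 - sqrt(F) <= T <= sqrt(1 - F).
Lower bound: T >= 1 - sqrt(F)
sqrt(F) = sqrt(0.674) = 0.8210
T >= 1 - 0.8210
T >= 0.1790

0.1790


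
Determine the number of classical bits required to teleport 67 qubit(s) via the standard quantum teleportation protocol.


Quantum teleportation requires 2 classical bits per qubit teleported.
67 qubit(s) -> 2 * 67 = 134 classical bits

134


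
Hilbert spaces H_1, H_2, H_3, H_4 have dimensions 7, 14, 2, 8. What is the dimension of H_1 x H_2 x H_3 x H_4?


dim(H_1 x H_2 x H_3 x H_4) = 7 * 14 * 2 * 8
= 98 * 2 * 8
= 196 * 8
= 1568

1568


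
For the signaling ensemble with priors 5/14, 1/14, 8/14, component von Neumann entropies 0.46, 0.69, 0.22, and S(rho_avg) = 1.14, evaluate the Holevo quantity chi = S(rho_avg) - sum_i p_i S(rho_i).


chi = S(rho) - sum_i p_i * S(rho_i)
Weighted entropy = 5/14 * 0.46 + 1/14 * 0.69 + 8/14 * 0.22
= 0.3393
chi = 1.14 - 0.3393
= 0.8007

0.8007


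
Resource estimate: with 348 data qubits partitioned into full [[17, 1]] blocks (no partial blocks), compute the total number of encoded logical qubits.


Each code block uses 17 physical qubits for 1 logical qubit(s).
Number of complete blocks = floor(348 / 17) = 20
Logical qubits = 20 * 1
= 20

20


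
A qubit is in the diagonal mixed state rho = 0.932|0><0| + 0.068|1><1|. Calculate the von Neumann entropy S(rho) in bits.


S = -p*log2(p) - (1-p)*log2(1-p)
p = 0.9320, 1-p = 0.0680
= -0.9320 * log2(0.9320) - 0.0680 * log2(0.0680)
= -(-0.0947) - (-0.2637)
= 0.3584

0.3584


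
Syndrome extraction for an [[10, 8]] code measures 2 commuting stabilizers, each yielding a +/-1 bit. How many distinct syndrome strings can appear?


Each stabilizer generator gives a binary (+1 or -1) measurement outcome.
With 2 independent generators:
Total syndromes = 2^2
= 4

4


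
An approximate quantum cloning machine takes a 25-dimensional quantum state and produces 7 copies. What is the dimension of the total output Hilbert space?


Output space = H^(tensor 7) where dim(H) = 25
dim = 25^7
= 625 (after 2 factors)
= 15625 (after 3 factors)
= 390625 (after 4 factors)
= 9765625 (after 5 factors)
= 244140625 (after 6 factors)
= 6103515625 (after 7 factors)
= 6103515625

6103515625


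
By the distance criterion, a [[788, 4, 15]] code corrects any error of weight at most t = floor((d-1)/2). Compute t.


Code parameters: [[788, 4, 15]], distance d = 15.
Number of correctable errors = floor((d-1)/2)
= floor((15 - 1)/2)
= floor(14/2)
= 7

7


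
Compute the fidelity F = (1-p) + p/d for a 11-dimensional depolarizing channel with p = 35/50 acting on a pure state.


F = (1-p) + p/d
= (1 - 0.7000) + 0.7000/11
= 0.3000 + 0.0636
= 0.3636

0.3636


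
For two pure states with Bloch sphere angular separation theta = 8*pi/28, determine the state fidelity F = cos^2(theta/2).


For states separated by angle theta on Bloch sphere:
F = cos^2(theta/2)
theta = 8*pi/28 = 0.8976
theta/2 = 0.4488
cos(theta/2) = 0.9010
F = 0.8117

0.8117


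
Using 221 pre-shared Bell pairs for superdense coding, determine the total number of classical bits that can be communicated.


Superdense coding allows 2 classical bits per shared entangled pair.
221 pair(s) -> 2 * 221 = 442 classical bits

442


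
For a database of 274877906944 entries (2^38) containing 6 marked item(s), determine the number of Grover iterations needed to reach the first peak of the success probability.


After j Grover iterations the success probability is P(j) = sin^2((2j+1)*theta), where sin(theta) = sqrt(k/N).
N = 2^38 = 274877906944, k = 6
sin(theta) = sqrt(k/N) = 4.672030912e-06
theta = arcsin(sqrt(k/N)) = 4.672030912e-06 rad
P(j) reaches its first maximum when (2j+1)*theta is as close as possible to pi/2, i.e. j = round(pi/(4*theta) - 1/2).
pi/(4*theta) - 1/2 = 168105.8713
(For comparison, the common estimate pi/4 * sqrt(N/k) = 168106.3713; the exact maximiser is used here.)
Optimal iterations = 168106

168106


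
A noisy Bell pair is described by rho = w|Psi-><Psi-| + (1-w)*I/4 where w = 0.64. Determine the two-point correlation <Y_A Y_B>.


|Psi-> = (|01> - |10>)/sqrt(2)
For the pure Bell state, <Y_A Y_B> = -1 (Bell-state Pauli correlator).
The maximally-mixed part I/4 has tr(I/4 * P tensor P) = 0 for any traceless Pauli P.
So <Y_A Y_B>_rho = w * (-1) + (1 - w) * 0
= 0.64 * (-1)
= -0.6400

-0.6400


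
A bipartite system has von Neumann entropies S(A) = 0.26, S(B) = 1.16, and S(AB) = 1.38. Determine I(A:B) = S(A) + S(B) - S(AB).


I(A:B) = S(A) + S(B) - S(AB)
= 0.26 + 1.16 - 1.38
= 0.0400

0.0400


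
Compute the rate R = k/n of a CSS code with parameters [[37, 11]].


Code rate R = k/n
= 11/37
= 0.2973

0.2973


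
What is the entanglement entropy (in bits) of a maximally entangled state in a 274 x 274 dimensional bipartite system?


For a maximally entangled state in d x d:
S = log2(d) = log2(274)
= 8.0980

8.0980


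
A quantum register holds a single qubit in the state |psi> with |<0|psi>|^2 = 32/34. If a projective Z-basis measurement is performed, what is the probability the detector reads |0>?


|alpha|^2 = 32/34 = 0.9412
|beta|^2 = 1 - 32/34 = 2/34 = 0.0588
P(|0>) = |alpha|^2 = 0.9412

0.9412


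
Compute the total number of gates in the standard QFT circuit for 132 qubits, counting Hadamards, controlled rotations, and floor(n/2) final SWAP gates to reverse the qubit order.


Hadamard gates: 132
Controlled rotations: n*(n-1)/2 = 132*131/2 = 8646
SWAP gates: floor(n/2) = floor(132/2) = 66
Total = 132 + 8646 + 66
= 8844

8844


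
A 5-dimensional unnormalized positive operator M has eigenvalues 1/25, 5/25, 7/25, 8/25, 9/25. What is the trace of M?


tr(M) = sum of eigenvalues
= 1/25 + 5/25 + 7/25 + 8/25 + 9/25
= 30/25
= 1.2000

1.2000


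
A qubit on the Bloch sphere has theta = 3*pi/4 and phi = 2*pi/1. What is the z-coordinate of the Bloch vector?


theta = 2.3562, phi = 6.2832
r_z = cos(theta) = -0.7071

-0.7071


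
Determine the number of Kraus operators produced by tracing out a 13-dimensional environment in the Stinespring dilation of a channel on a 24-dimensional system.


Tracing out the environment in an orthonormal basis {|i>_E} gives Kraus operators K_i = <i|_E U |0>_E.
Number of Kraus operators = dim(H_env) = d_env
= 13

13


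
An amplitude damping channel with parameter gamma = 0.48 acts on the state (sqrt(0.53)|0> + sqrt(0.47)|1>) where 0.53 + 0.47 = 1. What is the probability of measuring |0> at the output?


For amplitude damping with parameter gamma on state sqrt(a)|0> + sqrt(b)|1>:
alpha^2 = 0.53, beta^2 = 0.47
P(|0>) = alpha^2 + gamma * beta^2
= 0.53 + 0.48 * 0.47
= 0.53 + 0.2256
= 0.7556

0.7556


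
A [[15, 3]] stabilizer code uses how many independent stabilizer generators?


For an [[n,k]] stabilizer code:
Number of stabilizer generators = n - k
= 15 - 3
= 12

12


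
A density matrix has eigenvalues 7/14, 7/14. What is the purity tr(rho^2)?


tr(rho^2) = sum of eigenvalues squared
= (7/14)^2 + (7/14)^2
= (49 + 49) / 196
= 98/196
= 0.5000

0.5000


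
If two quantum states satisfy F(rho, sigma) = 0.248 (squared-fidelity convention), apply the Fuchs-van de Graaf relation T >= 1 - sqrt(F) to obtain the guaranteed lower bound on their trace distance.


Fuchs-van de Graaf (squared-fidelity convention): 1 - sqrt(F) <= T <= sqrt(1 - F).
Lower bound: T >= 1 - sqrt(F)
sqrt(F) = sqrt(0.248) = 0.4980
T >= 1 - 0.4980
T >= 0.5020

0.5020


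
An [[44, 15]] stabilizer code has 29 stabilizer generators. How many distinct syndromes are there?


Each stabilizer generator gives a binary (+1 or -1) measurement outcome.
With 29 independent generators:
Total syndromes = 2^29
= 536870912

536870912


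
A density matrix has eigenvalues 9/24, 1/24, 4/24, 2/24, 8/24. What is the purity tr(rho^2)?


tr(rho^2) = sum of eigenvalues squared
= (9/24)^2 + (1/24)^2 + (4/24)^2 + (2/24)^2 + (8/24)^2
= (81 + 1 + 16 + 4 + 64) / 576
= 166/576
= 0.2882

0.2882


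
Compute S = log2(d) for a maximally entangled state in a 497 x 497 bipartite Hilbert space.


For a maximally entangled state in d x d:
S = log2(d) = log2(497)
= 8.9571

8.9571


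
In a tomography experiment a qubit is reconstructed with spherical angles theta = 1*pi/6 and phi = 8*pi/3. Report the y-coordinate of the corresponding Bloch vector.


theta = 0.5236, phi = 8.3776
r_y = sin(theta)*sin(phi) = 0.5000 * 0.8660
r_y = 0.4330

0.4330


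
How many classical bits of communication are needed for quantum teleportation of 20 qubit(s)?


Quantum teleportation requires 2 classical bits per qubit teleported.
20 qubit(s) -> 2 * 20 = 40 classical bits

40


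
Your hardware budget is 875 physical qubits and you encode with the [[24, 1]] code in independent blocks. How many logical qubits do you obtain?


Each code block uses 24 physical qubits for 1 logical qubit(s).
Number of complete blocks = floor(875 / 24) = 36
Logical qubits = 36 * 1
= 36

36


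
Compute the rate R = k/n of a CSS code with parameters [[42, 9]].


Code rate R = k/n
= 9/42
= 0.2143

0.2143


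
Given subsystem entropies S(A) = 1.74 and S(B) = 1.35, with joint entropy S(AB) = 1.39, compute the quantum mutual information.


I(A:B) = S(A) + S(B) - S(AB)
= 1.74 + 1.35 - 1.39
= 1.7000

1.7000


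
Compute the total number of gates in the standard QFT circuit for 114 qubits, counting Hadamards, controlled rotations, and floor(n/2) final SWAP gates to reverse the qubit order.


Hadamard gates: 114
Controlled rotations: n*(n-1)/2 = 114*113/2 = 6441
SWAP gates: floor(n/2) = floor(114/2) = 57
Total = 114 + 6441 + 57
= 6612

6612


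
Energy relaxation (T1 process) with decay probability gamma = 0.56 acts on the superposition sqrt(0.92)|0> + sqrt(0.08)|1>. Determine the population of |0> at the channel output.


For amplitude damping with parameter gamma on state sqrt(a)|0> + sqrt(b)|1>:
alpha^2 = 0.92, beta^2 = 0.08
P(|0>) = alpha^2 + gamma * beta^2
= 0.92 + 0.56 * 0.08
= 0.92 + 0.0448
= 0.9648

0.9648


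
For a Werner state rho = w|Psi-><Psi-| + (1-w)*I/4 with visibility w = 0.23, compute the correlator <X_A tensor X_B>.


|Psi-> = (|01> - |10>)/sqrt(2)
For the pure Bell state, <X_A X_B> = -1 (Bell-state Pauli correlator).
The maximally-mixed part I/4 has tr(I/4 * P tensor P) = 0 for any traceless Pauli P.
So <X_A X_B>_rho = w * (-1) + (1 - w) * 0
= 0.23 * (-1)
= -0.2300

-0.2300


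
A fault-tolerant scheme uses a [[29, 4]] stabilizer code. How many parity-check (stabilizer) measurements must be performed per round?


For an [[n,k]] stabilizer code:
Number of stabilizer generators = n - k
= 29 - 4
= 25

25


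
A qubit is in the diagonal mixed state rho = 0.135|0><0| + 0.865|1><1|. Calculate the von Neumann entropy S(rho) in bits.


S = -p*log2(p) - (1-p)*log2(1-p)
p = 0.1350, 1-p = 0.8650
= -0.1350 * log2(0.1350) - 0.8650 * log2(0.8650)
= -(-0.3900) - (-0.1810)
= 0.5710

0.5710


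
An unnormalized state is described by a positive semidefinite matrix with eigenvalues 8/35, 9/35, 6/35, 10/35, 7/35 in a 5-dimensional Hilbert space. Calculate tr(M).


tr(M) = sum of eigenvalues
= 8/35 + 9/35 + 6/35 + 10/35 + 7/35
= 40/35
= 1.1429

1.1429


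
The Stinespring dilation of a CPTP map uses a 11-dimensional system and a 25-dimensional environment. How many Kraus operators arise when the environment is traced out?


Tracing out the environment in an orthonormal basis {|i>_E} gives Kraus operators K_i = <i|_E U |0>_E.
Number of Kraus operators = dim(H_env) = d_env
= 25

25


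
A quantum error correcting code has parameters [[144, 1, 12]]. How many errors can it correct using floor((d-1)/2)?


Code parameters: [[144, 1, 12]], distance d = 12.
Number of correctable errors = floor((d-1)/2)
= floor((12 - 1)/2)
= floor(11/2)
= 5

5


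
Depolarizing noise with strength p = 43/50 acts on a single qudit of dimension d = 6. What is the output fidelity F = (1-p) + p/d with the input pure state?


F = (1-p) + p/d
= (1 - 0.8600) + 0.8600/6
= 0.1400 + 0.1433
= 0.2833

0.2833


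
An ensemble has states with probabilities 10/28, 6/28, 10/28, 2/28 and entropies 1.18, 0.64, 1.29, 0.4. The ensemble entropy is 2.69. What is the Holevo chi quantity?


chi = S(rho) - sum_i p_i * S(rho_i)
Weighted entropy = 10/28 * 1.18 + 6/28 * 0.64 + 10/28 * 1.29 + 2/28 * 0.4
= 1.0479
chi = 2.69 - 1.0479
= 1.6421

1.6421


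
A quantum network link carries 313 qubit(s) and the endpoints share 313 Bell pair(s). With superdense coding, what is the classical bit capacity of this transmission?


Superdense coding allows 2 classical bits per shared entangled pair.
313 pair(s) -> 2 * 313 = 626 classical bits

626


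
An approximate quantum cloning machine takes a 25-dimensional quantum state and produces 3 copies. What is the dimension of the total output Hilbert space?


Output space = H^(tensor 3) where dim(H) = 25
dim = 25^3
= 625 (after 2 factors)
= 15625 (after 3 factors)
= 15625

15625


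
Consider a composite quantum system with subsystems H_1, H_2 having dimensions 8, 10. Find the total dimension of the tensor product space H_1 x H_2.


dim(H_1 x H_2) = 8 * 10
= 80

80


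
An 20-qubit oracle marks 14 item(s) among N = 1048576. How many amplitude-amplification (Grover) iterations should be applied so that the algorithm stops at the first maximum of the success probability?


After j Grover iterations the success probability is P(j) = sin^2((2j+1)*theta), where sin(theta) = sqrt(k/N).
N = 2^20 = 1048576, k = 14
sin(theta) = sqrt(k/N) = 0.003653962292
theta = arcsin(sqrt(k/N)) = 0.003653970423 rad
P(j) reaches its first maximum when (2j+1)*theta is as close as possible to pi/2, i.e. j = round(pi/(4*theta) - 1/2).
pi/(4*theta) - 1/2 = 214.4438
(For comparison, the common estimate pi/4 * sqrt(N/k) = 214.9442; the exact maximiser is used here.)
Optimal iterations = 214

214


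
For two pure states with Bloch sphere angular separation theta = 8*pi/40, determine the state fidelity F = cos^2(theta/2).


For states separated by angle theta on Bloch sphere:
F = cos^2(theta/2)
theta = 8*pi/40 = 0.6283
theta/2 = 0.3142
cos(theta/2) = 0.9511
F = 0.9045

0.9045


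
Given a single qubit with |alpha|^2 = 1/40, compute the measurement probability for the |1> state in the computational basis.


|alpha|^2 = 1/40 = 0.0250
|beta|^2 = 1 - 1/40 = 39/40 = 0.9750
P(|1>) = |beta|^2 = 0.9750

0.9750


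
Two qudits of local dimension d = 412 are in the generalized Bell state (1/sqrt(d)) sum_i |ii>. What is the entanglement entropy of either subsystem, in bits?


For a maximally entangled state in d x d:
S = log2(d) = log2(412)
= 8.6865

8.6865


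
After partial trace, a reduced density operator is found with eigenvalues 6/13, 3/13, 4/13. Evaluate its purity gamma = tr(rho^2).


tr(rho^2) = sum of eigenvalues squared
= (6/13)^2 + (3/13)^2 + (4/13)^2
= (36 + 9 + 16) / 169
= 61/169
= 0.3609

0.3609


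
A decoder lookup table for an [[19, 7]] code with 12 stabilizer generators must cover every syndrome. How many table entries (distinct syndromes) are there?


Each stabilizer generator gives a binary (+1 or -1) measurement outcome.
With 12 independent generators:
Total syndromes = 2^12
= 4096

4096


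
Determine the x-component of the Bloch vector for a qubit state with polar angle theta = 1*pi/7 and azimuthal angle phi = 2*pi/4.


theta = 0.4488, phi = 1.5708
r_x = sin(theta)*cos(phi) = 0.4339 * 0.0000
r_x = 0.0000

0.0000


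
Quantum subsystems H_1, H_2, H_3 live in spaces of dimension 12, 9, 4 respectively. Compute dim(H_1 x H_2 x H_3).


dim(H_1 x H_2 x H_3) = 12 * 9 * 4
= 108 * 4
= 432

432


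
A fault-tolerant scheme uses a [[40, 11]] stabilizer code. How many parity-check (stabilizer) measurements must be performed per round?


For an [[n,k]] stabilizer code:
Number of stabilizer generators = n - k
= 40 - 11
= 29

29


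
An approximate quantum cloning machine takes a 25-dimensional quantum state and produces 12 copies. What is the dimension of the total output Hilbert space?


Output space = H^(tensor 12) where dim(H) = 25
dim = 25^12
= 625 (after 2 factors)
= 15625 (after 3 factors)
= 390625 (after 4 factors)
= 9765625 (after 5 factors)
= 244140625 (after 6 factors)
= 6103515625 (after 7 factors)
= 152587890625 (after 8 factors)
= 3814697265625 (after 9 factors)
= 95367431640625 (after 10 factors)
= 2384185791015625 (after 11 factors)
= 59604644775390625 (after 12 factors)
= 59604644775390625

59604644775390625


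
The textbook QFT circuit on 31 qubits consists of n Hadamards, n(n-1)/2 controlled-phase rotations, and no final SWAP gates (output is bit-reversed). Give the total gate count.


Hadamard gates: 31
Controlled rotations: n*(n-1)/2 = 31*30/2 = 465
SWAP gates: 0 (omitted)
Total = 31 + 465
= 496

496


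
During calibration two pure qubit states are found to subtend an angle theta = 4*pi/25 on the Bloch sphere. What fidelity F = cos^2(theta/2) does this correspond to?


For states separated by angle theta on Bloch sphere:
F = cos^2(theta/2)
theta = 4*pi/25 = 0.5027
theta/2 = 0.2513
cos(theta/2) = 0.9686
F = 0.9382

0.9382


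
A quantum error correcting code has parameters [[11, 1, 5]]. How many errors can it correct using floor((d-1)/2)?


Code parameters: [[11, 1, 5]], distance d = 5.
Number of correctable errors = floor((d-1)/2)
= floor((5 - 1)/2)
= floor(4/2)
= 2

2


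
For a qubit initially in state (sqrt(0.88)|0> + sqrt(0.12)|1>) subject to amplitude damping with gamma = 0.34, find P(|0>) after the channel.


For amplitude damping with parameter gamma on state sqrt(a)|0> + sqrt(b)|1>:
alpha^2 = 0.88, beta^2 = 0.12
P(|0>) = alpha^2 + gamma * beta^2
= 0.88 + 0.34 * 0.12
= 0.88 + 0.0408
= 0.9208

0.9208


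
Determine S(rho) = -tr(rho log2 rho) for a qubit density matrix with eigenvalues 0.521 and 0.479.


S = -p*log2(p) - (1-p)*log2(1-p)
p = 0.5210, 1-p = 0.4790
= -0.5210 * log2(0.5210) - 0.4790 * log2(0.4790)
= -(-0.4901) - (-0.5087)
= 0.9987

0.9987
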